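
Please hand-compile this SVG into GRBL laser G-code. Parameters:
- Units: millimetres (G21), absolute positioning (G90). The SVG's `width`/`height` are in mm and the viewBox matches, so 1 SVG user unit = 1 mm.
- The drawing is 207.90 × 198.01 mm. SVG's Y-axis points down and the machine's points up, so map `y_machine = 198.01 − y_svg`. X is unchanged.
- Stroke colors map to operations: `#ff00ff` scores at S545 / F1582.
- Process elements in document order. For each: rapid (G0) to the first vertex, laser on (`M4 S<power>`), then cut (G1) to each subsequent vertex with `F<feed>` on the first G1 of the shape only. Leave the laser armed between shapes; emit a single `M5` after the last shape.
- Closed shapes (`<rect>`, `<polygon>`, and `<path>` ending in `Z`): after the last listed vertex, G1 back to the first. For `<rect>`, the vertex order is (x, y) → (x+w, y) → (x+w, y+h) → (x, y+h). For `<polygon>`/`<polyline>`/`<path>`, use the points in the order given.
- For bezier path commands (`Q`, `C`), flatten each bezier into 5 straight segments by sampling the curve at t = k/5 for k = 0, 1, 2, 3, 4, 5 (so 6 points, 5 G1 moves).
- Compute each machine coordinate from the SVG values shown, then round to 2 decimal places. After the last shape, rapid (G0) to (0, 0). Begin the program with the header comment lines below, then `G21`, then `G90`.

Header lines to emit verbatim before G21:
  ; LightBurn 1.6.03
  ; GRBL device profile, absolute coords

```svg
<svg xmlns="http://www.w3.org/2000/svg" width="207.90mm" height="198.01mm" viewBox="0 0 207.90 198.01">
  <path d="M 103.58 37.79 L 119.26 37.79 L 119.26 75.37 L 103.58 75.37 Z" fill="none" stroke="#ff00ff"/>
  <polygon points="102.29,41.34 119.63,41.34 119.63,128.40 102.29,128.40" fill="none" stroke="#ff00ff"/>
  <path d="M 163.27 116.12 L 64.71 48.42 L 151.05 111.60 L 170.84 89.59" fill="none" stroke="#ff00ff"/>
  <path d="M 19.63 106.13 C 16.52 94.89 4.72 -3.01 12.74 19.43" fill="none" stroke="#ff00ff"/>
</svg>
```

; LightBurn 1.6.03
; GRBL device profile, absolute coords
G21
G90
G0 X103.58 Y160.22
M4 S545
G1 X119.26 Y160.22 F1582
G1 X119.26 Y122.64
G1 X103.58 Y122.64
G1 X103.58 Y160.22
G0 X102.29 Y156.67
M4 S545
G1 X119.63 Y156.67 F1582
G1 X119.63 Y69.61
G1 X102.29 Y69.61
G1 X102.29 Y156.67
G0 X163.27 Y81.89
M4 S545
G1 X64.71 Y149.59 F1582
G1 X151.05 Y86.41
G1 X170.84 Y108.42
G0 X19.63 Y91.88
M4 S545
G1 X16.95 Y107.37 F1582
G1 X13.55 Y133.72
G1 X10.80 Y160.99
G1 X10.08 Y179.26
G1 X12.74 Y178.58
M5
G0 X0.00 Y0.00

Since the viewBox matches the mm dimensions, user units are millimetres directly. The only transform is the Y-flip y_m = 198.01 − y_svg.

Shape 1 is a rectangle drawn with `<path>`. Its stroke #ff00ff means score at S545, F1582. After flipping Y the toolpath is (103.58,160.22) → (119.26,160.22) → (119.26,122.64) → (103.58,122.64) → (103.58,160.22), returning to the start.

Shape 2 is a rectangle drawn with `<polygon>`. Its stroke #ff00ff means score at S545, F1582. After flipping Y the toolpath is (102.29,156.67) → (119.63,156.67) → (119.63,69.61) → (102.29,69.61) → (102.29,156.67), returning to the start.

Shape 3 is a open polyline drawn with `<path>`. Its stroke #ff00ff means score at S545, F1582. After flipping Y the toolpath is (163.27,81.89) → (64.71,149.59) → (151.05,86.41) → (170.84,108.42).

Shape 4 is a cubic bezier drawn with `<path>`. Its stroke #ff00ff means score at S545, F1582. After flipping Y the toolpath is (19.63,91.88) → (16.95,107.37) → (13.55,133.72) → (10.80,160.99) → (10.08,179.26) → (12.74,178.58).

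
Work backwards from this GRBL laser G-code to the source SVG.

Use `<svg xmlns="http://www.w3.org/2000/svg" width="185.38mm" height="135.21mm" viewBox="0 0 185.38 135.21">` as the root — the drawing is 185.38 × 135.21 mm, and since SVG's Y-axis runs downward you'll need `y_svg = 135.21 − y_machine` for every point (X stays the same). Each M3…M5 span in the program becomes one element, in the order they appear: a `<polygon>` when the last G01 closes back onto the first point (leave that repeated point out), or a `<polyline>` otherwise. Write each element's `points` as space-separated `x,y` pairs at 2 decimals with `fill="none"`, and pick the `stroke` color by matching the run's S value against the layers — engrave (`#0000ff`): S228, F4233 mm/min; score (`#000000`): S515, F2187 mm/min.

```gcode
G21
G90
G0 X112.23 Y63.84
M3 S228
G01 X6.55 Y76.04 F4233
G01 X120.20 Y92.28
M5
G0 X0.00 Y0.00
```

<svg xmlns="http://www.w3.org/2000/svg" width="185.38mm" height="135.21mm" viewBox="0 0 185.38 135.21">
  <polyline points="112.23,71.37 6.55,59.17 120.20,42.93" fill="none" stroke="#0000ff"/>
</svg>

Each laser-on run becomes one SVG element. Flip Y back into SVG space with y_svg = 135.21 − y_machine. Every run uses S228, so all elements get stroke `#0000ff` (engrave).

Run 1: The run is open, so emit a `<polyline>` with points (Y-flipped): 112.23,71.37 6.55,59.17 120.20,42.93.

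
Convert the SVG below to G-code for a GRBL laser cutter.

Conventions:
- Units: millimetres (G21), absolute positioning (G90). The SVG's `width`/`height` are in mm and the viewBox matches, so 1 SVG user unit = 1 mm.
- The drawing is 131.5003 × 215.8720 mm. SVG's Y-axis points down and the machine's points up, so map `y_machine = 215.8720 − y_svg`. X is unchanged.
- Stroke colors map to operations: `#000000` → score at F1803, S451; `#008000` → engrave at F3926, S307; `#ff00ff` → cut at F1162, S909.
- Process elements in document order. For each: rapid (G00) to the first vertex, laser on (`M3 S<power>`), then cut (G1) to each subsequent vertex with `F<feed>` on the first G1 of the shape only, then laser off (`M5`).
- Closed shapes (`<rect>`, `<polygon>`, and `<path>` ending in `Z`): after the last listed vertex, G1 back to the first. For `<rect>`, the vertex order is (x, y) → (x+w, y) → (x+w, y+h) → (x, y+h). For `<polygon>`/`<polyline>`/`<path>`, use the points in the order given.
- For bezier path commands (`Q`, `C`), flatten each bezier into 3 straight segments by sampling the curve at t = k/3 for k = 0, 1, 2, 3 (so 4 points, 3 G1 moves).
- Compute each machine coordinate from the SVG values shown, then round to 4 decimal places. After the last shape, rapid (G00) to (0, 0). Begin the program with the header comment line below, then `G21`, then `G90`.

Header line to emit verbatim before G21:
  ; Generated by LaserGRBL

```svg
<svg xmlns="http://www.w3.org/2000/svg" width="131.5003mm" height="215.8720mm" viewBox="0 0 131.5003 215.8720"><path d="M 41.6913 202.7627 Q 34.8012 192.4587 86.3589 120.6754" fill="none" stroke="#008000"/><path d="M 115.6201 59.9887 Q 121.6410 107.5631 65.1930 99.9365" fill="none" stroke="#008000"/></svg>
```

viewBox `0 0 131.5003 215.8720` with mm width/height → 1 unit = 1 mm. Flip: y_m = 215.8720 − y_svg.

**Shape 1** — `<path>` quadratic bezier, stroke `#008000` → engrave (S307, F3926). Control points (SVG): P0=(41.6913,202.7627), P1=(34.8012,192.4587), P2=(86.3589,120.6754); sampled at t=k/3. Machine vertices: (41.6913,13.1093) → (43.5921,26.8097) → (58.4813,54.1721) → (86.3589,95.1966). Open path.

**Shape 2** — `<path>` quadratic bezier, stroke `#008000` → engrave (S307, F3926). Control points (SVG): P0=(115.6201,59.9887), P1=(121.6410,107.5631), P2=(65.1930,99.9365); sampled at t=k/3. Machine vertices: (115.6201,155.8833) → (112.6930,130.3005) → (95.8840,116.9845) → (65.1930,115.9355). Open path.

; Generated by LaserGRBL
G21
G90
G00 X41.6913 Y13.1093
M3 S307
G1 X43.5921 Y26.8097 F3926
G1 X58.4813 Y54.1721
G1 X86.3589 Y95.1966
M5
G00 X115.6201 Y155.8833
M3 S307
G1 X112.6930 Y130.3005 F3926
G1 X95.8840 Y116.9845
G1 X65.1930 Y115.9355
M5
G00 X0.0000 Y0.0000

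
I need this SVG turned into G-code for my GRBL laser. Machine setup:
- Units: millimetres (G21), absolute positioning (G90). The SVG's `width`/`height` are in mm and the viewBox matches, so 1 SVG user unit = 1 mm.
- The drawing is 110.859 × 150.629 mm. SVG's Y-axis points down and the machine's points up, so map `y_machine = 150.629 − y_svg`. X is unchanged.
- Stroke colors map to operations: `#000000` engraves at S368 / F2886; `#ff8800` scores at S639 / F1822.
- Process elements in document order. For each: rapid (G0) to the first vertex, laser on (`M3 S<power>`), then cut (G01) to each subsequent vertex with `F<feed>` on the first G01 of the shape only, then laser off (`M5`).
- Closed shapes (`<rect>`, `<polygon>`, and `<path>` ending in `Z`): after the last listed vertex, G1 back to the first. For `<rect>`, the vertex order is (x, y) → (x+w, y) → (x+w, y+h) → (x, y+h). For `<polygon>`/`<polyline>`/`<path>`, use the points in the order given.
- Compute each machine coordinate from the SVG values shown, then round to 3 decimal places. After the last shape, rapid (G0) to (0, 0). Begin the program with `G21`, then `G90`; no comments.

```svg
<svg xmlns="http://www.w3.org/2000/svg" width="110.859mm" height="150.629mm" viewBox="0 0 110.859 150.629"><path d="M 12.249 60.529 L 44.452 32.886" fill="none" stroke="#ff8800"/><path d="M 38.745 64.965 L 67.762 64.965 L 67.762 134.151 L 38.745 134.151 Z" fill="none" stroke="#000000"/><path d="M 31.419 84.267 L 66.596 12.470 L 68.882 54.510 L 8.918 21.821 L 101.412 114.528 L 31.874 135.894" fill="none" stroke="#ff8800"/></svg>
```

viewBox `0 0 110.859 150.629` with mm width/height → 1 unit = 1 mm. Flip: y_m = 150.629 − y_svg.

**Shape 1** — `<path>` line segment, stroke `#ff8800` → score (S639, F1822). Machine vertices: (12.249,90.100) → (44.452,117.743). Open path.

**Shape 2** — `<path>` rectangle, stroke `#000000` → engrave (S368, F2886). Machine vertices: (38.745,85.664) → (67.762,85.664) → (67.762,16.478) → (38.745,16.478) → (38.745,85.664). Closed: final G1 returns to the first vertex.

**Shape 3** — `<path>` open polyline, stroke `#ff8800` → score (S639, F1822). Machine vertices: (31.419,66.362) → (66.596,138.159) → (68.882,96.119) → (8.918,128.808) → (101.412,36.101) → (31.874,14.735). Open path.

G21
G90
G0 X12.249 Y90.100
M3 S639
G01 X44.452 Y117.743 F1822
M5
G0 X38.745 Y85.664
M3 S368
G01 X67.762 Y85.664 F2886
G01 X67.762 Y16.478
G01 X38.745 Y16.478
G01 X38.745 Y85.664
M5
G0 X31.419 Y66.362
M3 S639
G01 X66.596 Y138.159 F1822
G01 X68.882 Y96.119
G01 X8.918 Y128.808
G01 X101.412 Y36.101
G01 X31.874 Y14.735
M5
G0 X0.000 Y0.000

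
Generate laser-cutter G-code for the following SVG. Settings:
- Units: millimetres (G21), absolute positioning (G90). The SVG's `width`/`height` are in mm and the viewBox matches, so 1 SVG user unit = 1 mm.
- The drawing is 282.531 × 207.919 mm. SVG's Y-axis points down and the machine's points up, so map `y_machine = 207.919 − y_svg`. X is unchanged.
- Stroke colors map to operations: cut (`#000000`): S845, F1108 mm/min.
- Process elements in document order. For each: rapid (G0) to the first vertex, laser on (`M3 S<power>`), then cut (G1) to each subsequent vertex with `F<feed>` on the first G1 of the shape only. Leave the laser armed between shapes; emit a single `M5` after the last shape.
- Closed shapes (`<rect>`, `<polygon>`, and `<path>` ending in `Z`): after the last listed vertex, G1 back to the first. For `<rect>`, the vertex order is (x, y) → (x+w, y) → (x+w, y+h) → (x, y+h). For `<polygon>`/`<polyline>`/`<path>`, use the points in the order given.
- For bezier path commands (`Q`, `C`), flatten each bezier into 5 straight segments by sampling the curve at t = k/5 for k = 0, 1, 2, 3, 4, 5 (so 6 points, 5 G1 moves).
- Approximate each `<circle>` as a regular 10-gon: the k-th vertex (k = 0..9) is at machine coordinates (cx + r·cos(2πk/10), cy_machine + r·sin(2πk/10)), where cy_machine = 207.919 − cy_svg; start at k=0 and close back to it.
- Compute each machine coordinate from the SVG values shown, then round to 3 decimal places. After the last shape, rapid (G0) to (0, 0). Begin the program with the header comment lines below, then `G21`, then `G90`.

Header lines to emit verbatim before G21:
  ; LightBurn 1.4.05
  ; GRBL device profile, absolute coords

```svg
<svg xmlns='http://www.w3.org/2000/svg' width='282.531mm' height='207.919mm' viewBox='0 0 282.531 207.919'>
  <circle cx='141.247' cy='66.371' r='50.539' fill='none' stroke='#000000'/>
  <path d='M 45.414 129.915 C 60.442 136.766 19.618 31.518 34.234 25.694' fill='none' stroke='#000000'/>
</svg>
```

; LightBurn 1.4.05
; GRBL device profile, absolute coords
G21
G90
G0 X191.786 Y141.548
M3 S845
G1 X182.134 Y171.254 F1108
G1 X156.864 Y189.613
G1 X125.630 Y189.613
G1 X100.360 Y171.254
G1 X90.708 Y141.548
G1 X100.360 Y111.842
G1 X125.630 Y93.483
G1 X156.864 Y93.483
G1 X182.134 Y111.842
G1 X191.786 Y141.548
G0 X45.414 Y78.004
M3 S845
G1 X48.619 Y85.653 F1108
G1 X43.761 Y110.053
G1 X36.183 Y141.050
G1 X31.227 Y168.492
G1 X34.234 Y182.225
M5
G0 X0.000 Y0.000

Since the viewBox matches the mm dimensions, user units are millimetres directly. The only transform is the Y-flip y_m = 207.919 − y_svg.

Shape 1 is a circle drawn with `<circle>`. Its stroke #000000 means cut at S845, F1108. After flipping Y the toolpath is (191.786,141.548) → (182.134,171.254) → (156.864,189.613) → (125.630,189.613) → (100.360,171.254) → (90.708,141.548) → (100.360,111.842) → (125.630,93.483) → (156.864,93.483) → (182.134,111.842) → (191.786,141.548), returning to the start.

Shape 2 is a cubic bezier drawn with `<path>`. Its stroke #000000 means cut at S845, F1108. After flipping Y the toolpath is (45.414,78.004) → (48.619,85.653) → (43.761,110.053) → (36.183,141.050) → (31.227,168.492) → (34.234,182.225).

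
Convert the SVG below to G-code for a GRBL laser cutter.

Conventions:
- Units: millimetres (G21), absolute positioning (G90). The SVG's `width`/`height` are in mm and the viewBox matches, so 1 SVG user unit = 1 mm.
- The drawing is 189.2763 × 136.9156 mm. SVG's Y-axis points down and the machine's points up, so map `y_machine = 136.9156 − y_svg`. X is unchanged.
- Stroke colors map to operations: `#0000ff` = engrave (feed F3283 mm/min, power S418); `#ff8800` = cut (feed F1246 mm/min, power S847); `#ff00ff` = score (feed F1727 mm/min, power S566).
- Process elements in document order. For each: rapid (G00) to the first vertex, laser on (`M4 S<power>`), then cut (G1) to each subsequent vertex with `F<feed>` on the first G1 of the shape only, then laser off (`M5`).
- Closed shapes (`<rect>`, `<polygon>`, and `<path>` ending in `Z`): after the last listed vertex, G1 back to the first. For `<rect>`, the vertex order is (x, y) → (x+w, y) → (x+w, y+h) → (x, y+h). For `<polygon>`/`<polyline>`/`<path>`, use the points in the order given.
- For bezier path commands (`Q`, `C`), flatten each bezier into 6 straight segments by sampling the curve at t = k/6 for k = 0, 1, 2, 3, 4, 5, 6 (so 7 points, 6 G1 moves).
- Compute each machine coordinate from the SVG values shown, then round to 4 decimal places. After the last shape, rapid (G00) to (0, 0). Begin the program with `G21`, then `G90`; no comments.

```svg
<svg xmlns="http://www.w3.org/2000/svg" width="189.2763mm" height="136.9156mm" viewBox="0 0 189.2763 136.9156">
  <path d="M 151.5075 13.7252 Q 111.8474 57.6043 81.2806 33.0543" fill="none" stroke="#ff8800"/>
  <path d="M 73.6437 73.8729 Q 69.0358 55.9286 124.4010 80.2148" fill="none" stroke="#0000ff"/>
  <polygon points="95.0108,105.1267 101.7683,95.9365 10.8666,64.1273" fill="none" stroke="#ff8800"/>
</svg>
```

G21
G90
G00 X151.5075 Y123.1904
M4 S847
G1 X138.5401 Y110.4648 F1246
G1 X126.0778 Y101.5409
G1 X114.1207 Y96.4186
G1 X102.6688 Y95.0979
G1 X91.7221 Y97.5788
G1 X81.2806 Y103.8613
M5
G00 X73.6437 Y63.0427
M4 S418
G1 X73.7737 Y67.8511 F3283
G1 X77.2354 Y70.3133
G1 X84.0291 Y70.4294
G1 X94.1545 Y68.1993
G1 X107.6119 Y63.6231
G1 X124.4010 Y56.7008
M5
G00 X95.0108 Y31.7889
M4 S847
G1 X101.7683 Y40.9791 F1246
G1 X10.8666 Y72.7883
G1 X95.0108 Y31.7889
M5
G00 X0.0000 Y0.0000

Since the viewBox matches the mm dimensions, user units are millimetres directly. The only transform is the Y-flip y_m = 136.9156 − y_svg.

Shape 1 is a quadratic bezier drawn with `<path>`. Its stroke #ff8800 means cut at S847, F1246. After flipping Y the toolpath is (151.5075,123.1904) → (138.5401,110.4648) → (126.0778,101.5409) → (114.1207,96.4186) → (102.6688,95.0979) → (91.7221,97.5788) → (81.2806,103.8613).

Shape 2 is a quadratic bezier drawn with `<path>`. Its stroke #0000ff means engrave at S418, F3283. After flipping Y the toolpath is (73.6437,63.0427) → (73.7737,67.8511) → (77.2354,70.3133) → (84.0291,70.4294) → (94.1545,68.1993) → (107.6119,63.6231) → (124.4010,56.7008).

Shape 3 is a closed polygon drawn with `<polygon>`. Its stroke #ff8800 means cut at S847, F1246. After flipping Y the toolpath is (95.0108,31.7889) → (101.7683,40.9791) → (10.8666,72.7883) → (95.0108,31.7889), returning to the start.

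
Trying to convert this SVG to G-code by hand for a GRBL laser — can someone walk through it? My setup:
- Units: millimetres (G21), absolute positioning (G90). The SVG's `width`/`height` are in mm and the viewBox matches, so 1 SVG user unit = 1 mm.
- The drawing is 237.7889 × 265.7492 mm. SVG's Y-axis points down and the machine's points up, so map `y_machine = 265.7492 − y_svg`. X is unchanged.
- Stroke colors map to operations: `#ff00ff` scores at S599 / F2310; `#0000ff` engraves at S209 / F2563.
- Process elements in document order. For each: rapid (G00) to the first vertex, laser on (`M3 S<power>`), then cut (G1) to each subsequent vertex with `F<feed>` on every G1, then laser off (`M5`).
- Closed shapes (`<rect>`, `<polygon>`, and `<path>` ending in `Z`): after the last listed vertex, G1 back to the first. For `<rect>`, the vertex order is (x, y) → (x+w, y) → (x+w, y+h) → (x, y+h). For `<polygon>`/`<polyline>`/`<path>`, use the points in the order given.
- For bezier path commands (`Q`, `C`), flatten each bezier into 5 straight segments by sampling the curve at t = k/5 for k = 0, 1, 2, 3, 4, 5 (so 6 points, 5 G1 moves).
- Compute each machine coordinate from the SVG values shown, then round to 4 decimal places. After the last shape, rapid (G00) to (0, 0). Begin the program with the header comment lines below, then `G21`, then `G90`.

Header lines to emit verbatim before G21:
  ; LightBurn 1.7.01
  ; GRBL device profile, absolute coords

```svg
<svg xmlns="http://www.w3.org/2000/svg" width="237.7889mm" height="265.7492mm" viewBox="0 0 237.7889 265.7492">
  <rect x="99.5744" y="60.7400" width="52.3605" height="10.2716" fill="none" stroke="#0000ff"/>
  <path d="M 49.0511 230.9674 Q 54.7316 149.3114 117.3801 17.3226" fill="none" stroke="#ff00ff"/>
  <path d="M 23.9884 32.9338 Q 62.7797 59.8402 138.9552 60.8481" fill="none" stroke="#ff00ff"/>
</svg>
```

; LightBurn 1.7.01
; GRBL device profile, absolute coords
G21
G90
G00 X99.5744 Y205.0092
M3 S209
G1 X151.9349 Y205.0092 F2563
G1 X151.9349 Y194.7376 F2563
G1 X99.5744 Y194.7376 F2563
G1 X99.5744 Y205.0092 F2563
M5
G00 X49.0511 Y34.7818
M3 S599
G1 X53.6020 Y69.4575 F2310
G1 X62.7104 Y108.1598 F2310
G1 X76.3762 Y150.8888 F2310
G1 X94.5994 Y197.6444 F2310
G1 X117.3801 Y248.4266 F2310
M5
G00 X23.9884 Y232.8154
M3 S599
G1 X41.0003 Y223.0888 F2310
G1 X61.0029 Y215.4340 F2310
G1 X83.9963 Y209.8512 F2310
G1 X109.9804 Y206.3402 F2310
G1 X138.9552 Y204.9011 F2310
M5
G00 X0.0000 Y0.0000

1 u = 1 mm; y_m = 265.7492 − y.

[1] `<rect>` rectangle, #0000ff→engrave S209 F2563: (99.5744,205.0092) → (151.9349,205.0092) → (151.9349,194.7376) → (99.5744,194.7376) → (99.5744,205.0092) (closed)

[2] `<path>` quadratic bezier, #ff00ff→score S599 F2310: (49.0511,34.7818) → (53.6020,69.4575) → (62.7104,108.1598) → (76.3762,150.8888) → (94.5994,197.6444) → (117.3801,248.4266)

[3] `<path>` quadratic bezier, #ff00ff→score S599 F2310: (23.9884,232.8154) → (41.0003,223.0888) → (61.0029,215.4340) → (83.9963,209.8512) → (109.9804,206.3402) → (138.9552,204.9011)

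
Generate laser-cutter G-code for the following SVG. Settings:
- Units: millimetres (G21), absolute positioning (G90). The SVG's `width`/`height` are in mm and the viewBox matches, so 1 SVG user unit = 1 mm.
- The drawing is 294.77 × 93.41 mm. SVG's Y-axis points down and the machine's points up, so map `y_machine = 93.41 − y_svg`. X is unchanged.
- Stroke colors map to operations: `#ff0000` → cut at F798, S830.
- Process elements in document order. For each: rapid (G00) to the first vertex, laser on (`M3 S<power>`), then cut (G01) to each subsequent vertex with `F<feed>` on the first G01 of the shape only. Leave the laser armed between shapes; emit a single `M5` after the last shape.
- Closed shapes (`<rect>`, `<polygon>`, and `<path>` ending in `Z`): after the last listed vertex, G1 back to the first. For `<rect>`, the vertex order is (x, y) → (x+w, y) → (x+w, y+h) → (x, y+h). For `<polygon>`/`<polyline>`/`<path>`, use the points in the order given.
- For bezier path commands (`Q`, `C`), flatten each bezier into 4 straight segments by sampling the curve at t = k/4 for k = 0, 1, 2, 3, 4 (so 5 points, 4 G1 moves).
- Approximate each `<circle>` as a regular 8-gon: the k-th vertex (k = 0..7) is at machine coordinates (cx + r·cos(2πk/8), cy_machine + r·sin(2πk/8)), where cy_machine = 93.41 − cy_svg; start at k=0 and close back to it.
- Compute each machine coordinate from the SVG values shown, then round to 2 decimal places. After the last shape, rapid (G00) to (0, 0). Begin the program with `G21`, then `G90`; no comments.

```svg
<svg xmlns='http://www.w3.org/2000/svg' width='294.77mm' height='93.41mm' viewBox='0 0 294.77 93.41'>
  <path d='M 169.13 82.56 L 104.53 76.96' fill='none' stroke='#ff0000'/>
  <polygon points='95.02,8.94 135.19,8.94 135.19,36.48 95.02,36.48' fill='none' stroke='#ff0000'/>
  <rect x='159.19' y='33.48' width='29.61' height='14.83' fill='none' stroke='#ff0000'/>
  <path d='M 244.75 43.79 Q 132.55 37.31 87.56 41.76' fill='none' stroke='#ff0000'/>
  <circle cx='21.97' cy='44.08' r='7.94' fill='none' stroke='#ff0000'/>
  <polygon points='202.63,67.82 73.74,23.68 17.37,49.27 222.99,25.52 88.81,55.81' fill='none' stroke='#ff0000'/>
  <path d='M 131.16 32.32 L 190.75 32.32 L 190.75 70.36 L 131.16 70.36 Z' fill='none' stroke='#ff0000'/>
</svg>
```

G21
G90
G00 X169.13 Y10.85
M3 S830
G01 X104.53 Y16.45 F798
G00 X95.02 Y84.47
M3 S830
G01 X135.19 Y84.47 F798
G01 X135.19 Y56.93
G01 X95.02 Y56.93
G01 X95.02 Y84.47
G00 X159.19 Y59.93
M3 S830
G01 X188.80 Y59.93 F798
G01 X188.80 Y45.10
G01 X159.19 Y45.10
G01 X159.19 Y59.93
G00 X244.75 Y49.62
M3 S830
G01 X192.85 Y52.18 F798
G01 X149.35 Y53.37
G01 X114.26 Y53.19
G01 X87.56 Y51.65
G00 X29.91 Y49.33
M3 S830
G01 X27.58 Y54.94 F798
G01 X21.97 Y57.27
G01 X16.36 Y54.94
G01 X14.03 Y49.33
G01 X16.36 Y43.72
G01 X21.97 Y41.39
G01 X27.58 Y43.72
G01 X29.91 Y49.33
G00 X202.63 Y25.59
M3 S830
G01 X73.74 Y69.73 F798
G01 X17.37 Y44.14
G01 X222.99 Y67.89
G01 X88.81 Y37.60
G01 X202.63 Y25.59
G00 X131.16 Y61.09
M3 S830
G01 X190.75 Y61.09 F798
G01 X190.75 Y23.05
G01 X131.16 Y23.05
G01 X131.16 Y61.09
M5
G00 X0.00 Y0.00

viewBox `0 0 294.77 93.41` with mm width/height → 1 unit = 1 mm. Flip: y_m = 93.41 − y_svg.

**Shape 1** — `<path>` line segment, stroke `#ff0000` → cut (S830, F798). Machine vertices: (169.13,10.85) → (104.53,16.45). Open path.

**Shape 2** — `<polygon>` rectangle, stroke `#ff0000` → cut (S830, F798). Machine vertices: (95.02,84.47) → (135.19,84.47) → (135.19,56.93) → (95.02,56.93) → (95.02,84.47). Closed: final G1 returns to the first vertex.

**Shape 3** — `<rect>` rectangle, stroke `#ff0000` → cut (S830, F798). Machine vertices: (159.19,59.93) → (188.80,59.93) → (188.80,45.10) → (159.19,45.10) → (159.19,59.93). Closed: final G1 returns to the first vertex.

**Shape 4** — `<path>` quadratic bezier, stroke `#ff0000` → cut (S830, F798). Control points (SVG): P0=(244.75,43.79), P1=(132.55,37.31), P2=(87.56,41.76); sampled at t=k/4. Machine vertices: (244.75,49.62) → (192.85,52.18) → (149.35,53.37) → (114.26,53.19) → (87.56,51.65). Open path.

**Shape 5** — `<circle>` circle, stroke `#ff0000` → cut (S830, F798). Machine vertices: (29.91,49.33) → (27.58,54.94) → (21.97,57.27) → (16.36,54.94) → (14.03,49.33) → (16.36,43.72) → (21.97,41.39) → (27.58,43.72) → (29.91,49.33). Closed: final G1 returns to the first vertex.

**Shape 6** — `<polygon>` closed polygon, stroke `#ff0000` → cut (S830, F798). Machine vertices: (202.63,25.59) → (73.74,69.73) → (17.37,44.14) → (222.99,67.89) → (88.81,37.60) → (202.63,25.59). Closed: final G1 returns to the first vertex.

**Shape 7** — `<path>` rectangle, stroke `#ff0000` → cut (S830, F798). Machine vertices: (131.16,61.09) → (190.75,61.09) → (190.75,23.05) → (131.16,23.05) → (131.16,61.09). Closed: final G1 returns to the first vertex.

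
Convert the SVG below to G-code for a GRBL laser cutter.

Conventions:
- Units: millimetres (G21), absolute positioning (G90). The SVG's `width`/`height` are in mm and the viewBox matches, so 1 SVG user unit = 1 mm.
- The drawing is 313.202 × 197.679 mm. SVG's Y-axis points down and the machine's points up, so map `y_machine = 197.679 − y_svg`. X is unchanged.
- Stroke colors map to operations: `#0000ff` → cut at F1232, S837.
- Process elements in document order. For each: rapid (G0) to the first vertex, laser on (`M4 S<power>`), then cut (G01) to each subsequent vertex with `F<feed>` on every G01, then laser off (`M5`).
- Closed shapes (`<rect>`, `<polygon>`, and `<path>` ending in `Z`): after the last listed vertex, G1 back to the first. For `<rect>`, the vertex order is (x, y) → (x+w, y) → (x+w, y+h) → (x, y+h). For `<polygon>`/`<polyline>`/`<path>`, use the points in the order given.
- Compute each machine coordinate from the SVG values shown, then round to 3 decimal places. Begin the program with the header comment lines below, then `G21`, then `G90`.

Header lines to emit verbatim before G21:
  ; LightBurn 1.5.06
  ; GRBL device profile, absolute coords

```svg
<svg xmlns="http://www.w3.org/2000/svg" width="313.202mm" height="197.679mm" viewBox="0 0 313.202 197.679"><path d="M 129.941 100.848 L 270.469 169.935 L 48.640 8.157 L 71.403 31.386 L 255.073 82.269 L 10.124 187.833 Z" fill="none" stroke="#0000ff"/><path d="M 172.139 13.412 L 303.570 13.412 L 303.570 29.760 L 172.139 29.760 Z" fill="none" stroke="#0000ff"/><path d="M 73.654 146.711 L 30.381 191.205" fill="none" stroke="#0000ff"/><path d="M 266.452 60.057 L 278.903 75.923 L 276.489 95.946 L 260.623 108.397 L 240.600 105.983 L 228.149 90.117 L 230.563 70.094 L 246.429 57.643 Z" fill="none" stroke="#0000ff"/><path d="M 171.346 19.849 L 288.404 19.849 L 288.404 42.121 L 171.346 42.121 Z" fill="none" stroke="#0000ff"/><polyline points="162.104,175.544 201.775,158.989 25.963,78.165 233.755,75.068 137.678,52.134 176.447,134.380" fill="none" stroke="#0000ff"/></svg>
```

Since the viewBox matches the mm dimensions, user units are millimetres directly. The only transform is the Y-flip y_m = 197.679 − y_svg.

Shape 1 is a closed polygon drawn with `<path>`. Its stroke #0000ff means cut at S837, F1232. After flipping Y the toolpath is (129.941,96.831) → (270.469,27.744) → (48.640,189.522) → (71.403,166.293) → (255.073,115.410) → (10.124,9.846) → (129.941,96.831), returning to the start.

Shape 2 is a rectangle drawn with `<path>`. Its stroke #0000ff means cut at S837, F1232. After flipping Y the toolpath is (172.139,184.267) → (303.570,184.267) → (303.570,167.919) → (172.139,167.919) → (172.139,184.267), returning to the start.

Shape 3 is a line segment drawn with `<path>`. Its stroke #0000ff means cut at S837, F1232. After flipping Y the toolpath is (73.654,50.968) → (30.381,6.474).

Shape 4 is a regular polygon drawn with `<path>`. Its stroke #0000ff means cut at S837, F1232. After flipping Y the toolpath is (266.452,137.622) → (278.903,121.756) → (276.489,101.733) → (260.623,89.282) → (240.600,91.696) → (228.149,107.562) → (230.563,127.585) → (246.429,140.036) → (266.452,137.622), returning to the start.

Shape 5 is a rectangle drawn with `<path>`. Its stroke #0000ff means cut at S837, F1232. After flipping Y the toolpath is (171.346,177.830) → (288.404,177.830) → (288.404,155.558) → (171.346,155.558) → (171.346,177.830), returning to the start.

Shape 6 is a open polyline drawn with `<polyline>`. Its stroke #0000ff means cut at S837, F1232. After flipping Y the toolpath is (162.104,22.135) → (201.775,38.690) → (25.963,119.514) → (233.755,122.611) → (137.678,145.545) → (176.447,63.299).

; LightBurn 1.5.06
; GRBL device profile, absolute coords
G21
G90
G0 X129.941 Y96.831
M4 S837
G01 X270.469 Y27.744 F1232
G01 X48.640 Y189.522 F1232
G01 X71.403 Y166.293 F1232
G01 X255.073 Y115.410 F1232
G01 X10.124 Y9.846 F1232
G01 X129.941 Y96.831 F1232
M5
G0 X172.139 Y184.267
M4 S837
G01 X303.570 Y184.267 F1232
G01 X303.570 Y167.919 F1232
G01 X172.139 Y167.919 F1232
G01 X172.139 Y184.267 F1232
M5
G0 X73.654 Y50.968
M4 S837
G01 X30.381 Y6.474 F1232
M5
G0 X266.452 Y137.622
M4 S837
G01 X278.903 Y121.756 F1232
G01 X276.489 Y101.733 F1232
G01 X260.623 Y89.282 F1232
G01 X240.600 Y91.696 F1232
G01 X228.149 Y107.562 F1232
G01 X230.563 Y127.585 F1232
G01 X246.429 Y140.036 F1232
G01 X266.452 Y137.622 F1232
M5
G0 X171.346 Y177.830
M4 S837
G01 X288.404 Y177.830 F1232
G01 X288.404 Y155.558 F1232
G01 X171.346 Y155.558 F1232
G01 X171.346 Y177.830 F1232
M5
G0 X162.104 Y22.135
M4 S837
G01 X201.775 Y38.690 F1232
G01 X25.963 Y119.514 F1232
G01 X233.755 Y122.611 F1232
G01 X137.678 Y145.545 F1232
G01 X176.447 Y63.299 F1232
M5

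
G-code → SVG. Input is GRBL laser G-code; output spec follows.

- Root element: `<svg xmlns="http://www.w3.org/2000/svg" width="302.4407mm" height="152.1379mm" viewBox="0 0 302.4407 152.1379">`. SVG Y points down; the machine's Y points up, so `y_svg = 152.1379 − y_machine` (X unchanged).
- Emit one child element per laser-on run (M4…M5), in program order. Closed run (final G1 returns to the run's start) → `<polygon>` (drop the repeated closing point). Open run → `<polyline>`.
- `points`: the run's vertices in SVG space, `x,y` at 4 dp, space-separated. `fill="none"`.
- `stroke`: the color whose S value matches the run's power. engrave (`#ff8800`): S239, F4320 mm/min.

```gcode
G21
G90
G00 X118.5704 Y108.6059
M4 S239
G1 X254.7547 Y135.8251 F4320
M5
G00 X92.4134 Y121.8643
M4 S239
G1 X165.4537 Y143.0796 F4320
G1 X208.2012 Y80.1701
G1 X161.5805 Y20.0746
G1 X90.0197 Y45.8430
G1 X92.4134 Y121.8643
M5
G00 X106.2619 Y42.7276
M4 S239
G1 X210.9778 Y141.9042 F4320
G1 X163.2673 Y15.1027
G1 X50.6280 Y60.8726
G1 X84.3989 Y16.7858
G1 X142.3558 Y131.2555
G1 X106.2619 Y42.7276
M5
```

<svg xmlns="http://www.w3.org/2000/svg" width="302.4407mm" height="152.1379mm" viewBox="0 0 302.4407 152.1379">
  <polyline points="118.5704,43.5320 254.7547,16.3128" fill="none" stroke="#ff8800"/>
  <polygon points="92.4134,30.2736 165.4537,9.0583 208.2012,71.9678 161.5805,132.0633 90.0197,106.2949" fill="none" stroke="#ff8800"/>
  <polygon points="106.2619,109.4103 210.9778,10.2337 163.2673,137.0352 50.6280,91.2653 84.3989,135.3521 142.3558,20.8824" fill="none" stroke="#ff8800"/>
</svg>

Machine Y-up, SVG Y-down with viewBox height 152.1379, so y_svg = 152.1379 − y_machine; X carries over. Every run uses S239, so all elements get stroke `#ff8800` (engrave).

Run 1: The run is open, so emit a `<polyline>` with points (Y-flipped): 118.5704,43.5320 254.7547,16.3128.

Run 2: The run returns to its start, so emit a `<polygon>` with points (Y-flipped): 92.4134,30.2736 165.4537,9.0583 208.2012,71.9678 161.5805,132.0633 90.0197,106.2949.

Run 3: The run returns to its start, so emit a `<polygon>` with points (Y-flipped): 106.2619,109.4103 210.9778,10.2337 163.2673,137.0352 50.6280,91.2653 84.3989,135.3521 142.3558,20.8824.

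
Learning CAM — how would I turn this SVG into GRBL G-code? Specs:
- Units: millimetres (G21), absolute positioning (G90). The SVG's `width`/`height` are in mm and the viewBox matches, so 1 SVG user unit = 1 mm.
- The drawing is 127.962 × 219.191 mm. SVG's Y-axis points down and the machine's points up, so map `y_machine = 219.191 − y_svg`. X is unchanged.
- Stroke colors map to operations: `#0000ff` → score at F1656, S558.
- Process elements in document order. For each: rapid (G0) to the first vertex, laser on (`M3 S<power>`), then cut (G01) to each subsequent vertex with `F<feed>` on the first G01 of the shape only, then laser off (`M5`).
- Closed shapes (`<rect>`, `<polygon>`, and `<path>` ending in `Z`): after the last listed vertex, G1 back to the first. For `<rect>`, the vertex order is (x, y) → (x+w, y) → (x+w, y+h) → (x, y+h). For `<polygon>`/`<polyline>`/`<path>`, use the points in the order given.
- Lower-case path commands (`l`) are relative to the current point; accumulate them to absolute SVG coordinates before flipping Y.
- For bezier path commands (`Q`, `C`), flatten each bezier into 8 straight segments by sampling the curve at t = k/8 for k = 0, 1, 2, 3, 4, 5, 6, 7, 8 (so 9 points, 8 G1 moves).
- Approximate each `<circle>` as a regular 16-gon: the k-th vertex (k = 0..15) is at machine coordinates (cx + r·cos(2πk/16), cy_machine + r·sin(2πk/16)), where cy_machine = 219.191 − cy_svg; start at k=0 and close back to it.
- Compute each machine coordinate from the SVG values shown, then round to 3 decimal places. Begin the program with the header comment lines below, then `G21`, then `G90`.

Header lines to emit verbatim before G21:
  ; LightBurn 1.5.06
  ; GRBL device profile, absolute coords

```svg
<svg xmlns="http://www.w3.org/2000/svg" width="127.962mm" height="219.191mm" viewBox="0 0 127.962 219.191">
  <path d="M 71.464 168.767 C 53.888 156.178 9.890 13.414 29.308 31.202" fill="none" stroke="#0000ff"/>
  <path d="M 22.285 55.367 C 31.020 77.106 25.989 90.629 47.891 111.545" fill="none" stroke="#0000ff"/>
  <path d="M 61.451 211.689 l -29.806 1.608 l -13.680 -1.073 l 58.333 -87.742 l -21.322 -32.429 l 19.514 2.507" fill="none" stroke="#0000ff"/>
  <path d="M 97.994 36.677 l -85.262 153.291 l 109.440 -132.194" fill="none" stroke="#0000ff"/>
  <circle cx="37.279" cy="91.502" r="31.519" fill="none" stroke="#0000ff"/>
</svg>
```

; LightBurn 1.5.06
; GRBL device profile, absolute coords
G21
G90
G0 X71.464 Y50.424
M3 S558
G01 X63.810 Y60.679 F1656
G01 X54.732 Y79.731
G01 X45.282 Y104.173
G01 X36.513 Y130.598
G01 X29.479 Y155.599
G01 X25.231 Y175.769
G01 X24.823 Y187.701
G01 X29.308 Y187.989
M5
G0 X22.285 Y163.824
M3 S558
G01 X24.995 Y156.027 F1656
G01 X26.891 Y148.816
G01 X28.451 Y142.011
G01 X30.150 Y135.426
G01 X32.467 Y128.881
G01 X35.879 Y122.191
G01 X40.861 Y115.173
G01 X47.891 Y107.646
M5
G0 X61.451 Y7.502
M3 S558
G01 X31.645 Y5.894 F1656
G01 X17.965 Y6.967
G01 X76.298 Y94.709
G01 X54.976 Y127.138
G01 X74.490 Y124.631
M5
G0 X97.994 Y182.514
M3 S558
G01 X12.732 Y29.223 F1656
G01 X122.172 Y161.417
M5
G0 X68.798 Y127.689
M3 S558
G01 X66.399 Y139.751 F1656
G01 X59.566 Y149.976
G01 X49.341 Y156.809
G01 X37.279 Y159.208
G01 X25.217 Y156.809
G01 X14.992 Y149.976
G01 X8.159 Y139.751
G01 X5.760 Y127.689
G01 X8.159 Y115.627
G01 X14.992 Y105.402
G01 X25.217 Y98.569
G01 X37.279 Y96.170
G01 X49.341 Y98.569
G01 X59.566 Y105.402
G01 X66.399 Y115.627
G01 X68.798 Y127.689
M5

1 u = 1 mm; y_m = 219.191 − y.

[1] `<path>` cubic bezier, #0000ff→score S558 F1656: (71.464,50.424) → (63.810,60.679) → (54.732,79.731) → (45.282,104.173) → (36.513,130.598) → (29.479,155.599) → (25.231,175.769) → (24.823,187.701) → (29.308,187.989)

[2] `<path>` cubic bezier, #0000ff→score S558 F1656: (22.285,163.824) → (24.995,156.027) → (26.891,148.816) → (28.451,142.011) → (30.150,135.426) → (32.467,128.881) → (35.879,122.191) → (40.861,115.173) → (47.891,107.646)

[3] `<path>` open polyline, #0000ff→score S558 F1656: (61.451,7.502) → (31.645,5.894) → (17.965,6.967) → (76.298,94.709) → (54.976,127.138) → (74.490,124.631)

[4] `<path>` open polyline, #0000ff→score S558 F1656: (97.994,182.514) → (12.732,29.223) → (122.172,161.417)

[5] `<circle>` circle, #0000ff→score S558 F1656: (68.798,127.689) → (66.399,139.751) → (59.566,149.976) → (49.341,156.809) → (37.279,159.208) → (25.217,156.809) → (14.992,149.976) → (8.159,139.751) → (5.760,127.689) → (8.159,115.627) → (14.992,105.402) → (25.217,98.569) → (37.279,96.170) → (49.341,98.569) → (59.566,105.402) → (66.399,115.627) → (68.798,127.689) (closed)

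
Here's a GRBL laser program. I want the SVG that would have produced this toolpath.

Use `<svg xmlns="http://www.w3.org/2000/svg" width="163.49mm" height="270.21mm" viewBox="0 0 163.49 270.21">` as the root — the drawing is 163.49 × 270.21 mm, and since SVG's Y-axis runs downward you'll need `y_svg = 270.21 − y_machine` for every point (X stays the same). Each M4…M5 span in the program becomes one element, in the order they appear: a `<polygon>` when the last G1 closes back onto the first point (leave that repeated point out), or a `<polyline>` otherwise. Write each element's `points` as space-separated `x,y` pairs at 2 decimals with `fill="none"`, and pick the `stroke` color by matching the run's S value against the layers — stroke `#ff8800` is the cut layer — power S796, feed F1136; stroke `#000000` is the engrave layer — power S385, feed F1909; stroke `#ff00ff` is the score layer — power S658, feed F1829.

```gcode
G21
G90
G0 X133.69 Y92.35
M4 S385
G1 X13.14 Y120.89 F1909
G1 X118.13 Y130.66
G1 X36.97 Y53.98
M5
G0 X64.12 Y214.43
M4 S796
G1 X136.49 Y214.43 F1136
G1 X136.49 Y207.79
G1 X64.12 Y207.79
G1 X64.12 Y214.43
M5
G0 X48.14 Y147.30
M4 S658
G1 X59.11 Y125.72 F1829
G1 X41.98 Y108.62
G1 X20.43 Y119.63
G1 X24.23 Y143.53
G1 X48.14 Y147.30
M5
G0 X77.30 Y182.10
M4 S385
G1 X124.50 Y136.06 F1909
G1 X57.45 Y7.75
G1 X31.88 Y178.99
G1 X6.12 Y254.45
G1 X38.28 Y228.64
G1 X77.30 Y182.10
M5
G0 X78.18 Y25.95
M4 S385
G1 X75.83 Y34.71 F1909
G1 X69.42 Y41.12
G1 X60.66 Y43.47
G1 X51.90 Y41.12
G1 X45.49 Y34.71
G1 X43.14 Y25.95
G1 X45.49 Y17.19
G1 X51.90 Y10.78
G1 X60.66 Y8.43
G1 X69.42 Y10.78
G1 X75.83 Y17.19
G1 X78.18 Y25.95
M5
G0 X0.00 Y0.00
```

Machine Y-up, SVG Y-down with viewBox height 270.21, so y_svg = 270.21 − y_machine; X carries over.

Run 1: S385 ⇒ engrave layer `#000000`. The run is open, so emit a `<polyline>` with points (Y-flipped): 133.69,177.86 13.14,149.32 118.13,139.55 36.97,216.23.

Run 2: the run's S796 means `#ff8800` (cut). The run returns to its start, so emit a `<polygon>` with points (Y-flipped): 64.12,55.78 136.49,55.78 136.49,62.42 64.12,62.42.

Run 3: power S658 maps to stroke `#ff00ff` (score). The run returns to its start, so emit a `<polygon>` with points (Y-flipped): 48.14,122.91 59.11,144.49 41.98,161.59 20.43,150.58 24.23,126.68.

Run 4: the run's S385 means `#000000` (engrave). The run returns to its start, so emit a `<polygon>` with points (Y-flipped): 77.30,88.11 124.50,134.15 57.45,262.46 31.88,91.22 6.12,15.76 38.28,41.57.

Run 5: power S385 maps to stroke `#000000` (engrave). The run returns to its start, so emit a `<polygon>` with points (Y-flipped): 78.18,244.26 75.83,235.50 69.42,229.09 60.66,226.74 51.90,229.09 45.49,235.50 43.14,244.26 45.49,253.02 51.90,259.43 60.66,261.78 69.42,259.43 75.83,253.02.

<svg xmlns="http://www.w3.org/2000/svg" width="163.49mm" height="270.21mm" viewBox="0 0 163.49 270.21">
  <polyline points="133.69,177.86 13.14,149.32 118.13,139.55 36.97,216.23" fill="none" stroke="#000000"/>
  <polygon points="64.12,55.78 136.49,55.78 136.49,62.42 64.12,62.42" fill="none" stroke="#ff8800"/>
  <polygon points="48.14,122.91 59.11,144.49 41.98,161.59 20.43,150.58 24.23,126.68" fill="none" stroke="#ff00ff"/>
  <polygon points="77.30,88.11 124.50,134.15 57.45,262.46 31.88,91.22 6.12,15.76 38.28,41.57" fill="none" stroke="#000000"/>
  <polygon points="78.18,244.26 75.83,235.50 69.42,229.09 60.66,226.74 51.90,229.09 45.49,235.50 43.14,244.26 45.49,253.02 51.90,259.43 60.66,261.78 69.42,259.43 75.83,253.02" fill="none" stroke="#000000"/>
</svg>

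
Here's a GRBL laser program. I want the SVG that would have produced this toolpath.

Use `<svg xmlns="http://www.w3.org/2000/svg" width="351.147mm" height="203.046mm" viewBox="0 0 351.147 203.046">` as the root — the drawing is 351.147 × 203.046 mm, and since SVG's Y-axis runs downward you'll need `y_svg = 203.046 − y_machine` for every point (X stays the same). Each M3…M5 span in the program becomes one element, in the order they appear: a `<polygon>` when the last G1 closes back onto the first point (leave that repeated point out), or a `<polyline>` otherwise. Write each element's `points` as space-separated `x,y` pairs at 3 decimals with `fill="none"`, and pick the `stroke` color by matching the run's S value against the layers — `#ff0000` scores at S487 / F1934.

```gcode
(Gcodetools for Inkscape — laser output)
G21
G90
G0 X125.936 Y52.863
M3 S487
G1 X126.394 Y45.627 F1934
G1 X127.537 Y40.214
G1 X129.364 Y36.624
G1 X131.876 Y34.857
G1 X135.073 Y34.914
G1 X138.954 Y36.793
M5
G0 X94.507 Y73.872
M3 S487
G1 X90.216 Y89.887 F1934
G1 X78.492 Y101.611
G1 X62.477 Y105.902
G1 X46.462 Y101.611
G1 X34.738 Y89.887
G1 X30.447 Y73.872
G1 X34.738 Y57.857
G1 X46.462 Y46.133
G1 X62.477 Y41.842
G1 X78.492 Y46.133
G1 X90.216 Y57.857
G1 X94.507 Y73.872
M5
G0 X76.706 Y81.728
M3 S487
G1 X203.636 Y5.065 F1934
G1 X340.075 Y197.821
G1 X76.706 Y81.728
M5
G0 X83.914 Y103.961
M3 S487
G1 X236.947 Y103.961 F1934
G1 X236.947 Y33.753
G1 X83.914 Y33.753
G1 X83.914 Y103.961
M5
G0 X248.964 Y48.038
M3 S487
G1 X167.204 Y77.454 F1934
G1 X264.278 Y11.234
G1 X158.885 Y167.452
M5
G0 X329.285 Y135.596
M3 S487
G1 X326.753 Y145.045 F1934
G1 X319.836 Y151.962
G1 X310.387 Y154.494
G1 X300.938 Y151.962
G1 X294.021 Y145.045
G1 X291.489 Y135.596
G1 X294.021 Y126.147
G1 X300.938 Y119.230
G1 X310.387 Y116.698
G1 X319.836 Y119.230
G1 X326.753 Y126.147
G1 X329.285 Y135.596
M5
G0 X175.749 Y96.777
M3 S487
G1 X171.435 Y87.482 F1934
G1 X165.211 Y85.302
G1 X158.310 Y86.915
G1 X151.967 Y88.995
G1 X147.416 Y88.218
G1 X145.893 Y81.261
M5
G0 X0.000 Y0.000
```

Each laser-on run becomes one SVG element. Flip Y back into SVG space with y_svg = 203.046 − y_machine. Every run uses S487, so all elements get stroke `#ff0000` (score).

Run 1: The run is open, so emit a `<polyline>` with points (Y-flipped): 125.936,150.183 126.394,157.419 127.537,162.832 129.364,166.422 131.876,168.189 135.073,168.132 138.954,166.253.

Run 2: The run returns to its start, so emit a `<polygon>` with points (Y-flipped): 94.507,129.174 90.216,113.159 78.492,101.435 62.477,97.144 46.462,101.435 34.738,113.159 30.447,129.174 34.738,145.189 46.462,156.913 62.477,161.204 78.492,156.913 90.216,145.189.

Run 3: The run returns to its start, so emit a `<polygon>` with points (Y-flipped): 76.706,121.318 203.636,197.981 340.075,5.225.

Run 4: The run returns to its start, so emit a `<polygon>` with points (Y-flipped): 83.914,99.085 236.947,99.085 236.947,169.293 83.914,169.293.

Run 5: The run is open, so emit a `<polyline>` with points (Y-flipped): 248.964,155.008 167.204,125.592 264.278,191.812 158.885,35.594.

Run 6: The run returns to its start, so emit a `<polygon>` with points (Y-flipped): 329.285,67.450 326.753,58.001 319.836,51.084 310.387,48.552 300.938,51.084 294.021,58.001 291.489,67.450 294.021,76.899 300.938,83.816 310.387,86.348 319.836,83.816 326.753,76.899.

Run 7: The run is open, so emit a `<polyline>` with points (Y-flipped): 175.749,106.269 171.435,115.564 165.211,117.744 158.310,116.131 151.967,114.051 147.416,114.828 145.893,121.785.

<svg xmlns="http://www.w3.org/2000/svg" width="351.147mm" height="203.046mm" viewBox="0 0 351.147 203.046">
  <polyline points="125.936,150.183 126.394,157.419 127.537,162.832 129.364,166.422 131.876,168.189 135.073,168.132 138.954,166.253" fill="none" stroke="#ff0000"/>
  <polygon points="94.507,129.174 90.216,113.159 78.492,101.435 62.477,97.144 46.462,101.435 34.738,113.159 30.447,129.174 34.738,145.189 46.462,156.913 62.477,161.204 78.492,156.913 90.216,145.189" fill="none" stroke="#ff0000"/>
  <polygon points="76.706,121.318 203.636,197.981 340.075,5.225" fill="none" stroke="#ff0000"/>
  <polygon points="83.914,99.085 236.947,99.085 236.947,169.293 83.914,169.293" fill="none" stroke="#ff0000"/>
  <polyline points="248.964,155.008 167.204,125.592 264.278,191.812 158.885,35.594" fill="none" stroke="#ff0000"/>
  <polygon points="329.285,67.450 326.753,58.001 319.836,51.084 310.387,48.552 300.938,51.084 294.021,58.001 291.489,67.450 294.021,76.899 300.938,83.816 310.387,86.348 319.836,83.816 326.753,76.899" fill="none" stroke="#ff0000"/>
  <polyline points="175.749,106.269 171.435,115.564 165.211,117.744 158.310,116.131 151.967,114.051 147.416,114.828 145.893,121.785" fill="none" stroke="#ff0000"/>
</svg>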